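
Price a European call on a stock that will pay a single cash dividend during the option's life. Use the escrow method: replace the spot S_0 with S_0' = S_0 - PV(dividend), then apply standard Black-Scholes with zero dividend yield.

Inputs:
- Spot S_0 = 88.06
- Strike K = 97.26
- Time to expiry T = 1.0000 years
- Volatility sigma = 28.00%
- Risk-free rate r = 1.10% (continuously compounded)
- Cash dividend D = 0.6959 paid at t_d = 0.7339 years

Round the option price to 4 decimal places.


Answer: Price = 6.3992

Derivation:
PV(D) = D * exp(-r * t_d) = 0.6959 * 0.99195960 = 0.69030468
S_0' = S_0 - PV(D) = 88.0600 - 0.69030468 = 87.36969532
d1 = (ln(S_0'/K) + (r + sigma^2/2)*T) / (sigma*sqrt(T)) = -0.20371185
d2 = d1 - sigma*sqrt(T) = -0.48371185
exp(-rT) = 0.98906028
N(d1) = 0.41928934; N(d2) = 0.31429519
C = S_0' * N(d1) - K * exp(-rT) * N(d2) = 87.36969532 * 0.41928934 - 97.2600 * 0.98906028 * 0.31429519 = 6.3992


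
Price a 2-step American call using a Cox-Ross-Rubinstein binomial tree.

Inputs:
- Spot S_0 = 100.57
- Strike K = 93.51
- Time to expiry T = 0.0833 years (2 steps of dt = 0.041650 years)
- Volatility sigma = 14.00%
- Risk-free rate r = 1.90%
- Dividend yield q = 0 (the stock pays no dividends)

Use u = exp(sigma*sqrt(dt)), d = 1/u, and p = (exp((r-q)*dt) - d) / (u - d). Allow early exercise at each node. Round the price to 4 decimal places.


Answer: Price = V(0,0) = 7.2079

Derivation:
dt = T/N = 0.041650
u = exp(sigma*sqrt(dt)) = 1.028984; d = 1/u = 0.971833
p = (exp((r-q)*dt) - d) / (u - d) = 0.506710
Discount per step: exp(-r*dt) = 0.999209
Stock lattice S(k, i) with i counting down-moves:
  k=0: S(0,0) = 100.5700
  k=1: S(1,0) = 103.4849; S(1,1) = 97.7372
  k=2: S(2,0) = 106.4843; S(2,1) = 100.5700; S(2,2) = 94.9842
Terminal payoffs V(N, i) = max(S_T - K, 0):
  V(2,0) = 12.974276; V(2,1) = 7.060000; V(2,2) = 1.474211
Backward induction: V(k, i) = exp(-r*dt) * [p * V(k+1, i) + (1-p) * V(k+1, i+1)]; then take max(V_cont, immediate exercise) for American.
  V(1,0) = exp(-r*dt) * [p*12.974276 + (1-p)*7.060000] = 10.048866; exercise = 9.974896; V(1,0) = max -> 10.048866
  V(1,1) = exp(-r*dt) * [p*7.060000 + (1-p)*1.474211] = 4.301179; exercise = 4.227209; V(1,1) = max -> 4.301179
  V(0,0) = exp(-r*dt) * [p*10.048866 + (1-p)*4.301179] = 7.207881; exercise = 7.060000; V(0,0) = max -> 7.207881


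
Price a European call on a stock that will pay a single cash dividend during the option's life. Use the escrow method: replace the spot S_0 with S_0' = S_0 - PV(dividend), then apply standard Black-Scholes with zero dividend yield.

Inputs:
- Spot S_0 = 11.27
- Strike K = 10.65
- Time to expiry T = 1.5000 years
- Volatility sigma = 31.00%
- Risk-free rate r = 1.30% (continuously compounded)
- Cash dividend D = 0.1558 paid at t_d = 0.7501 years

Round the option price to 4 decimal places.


Answer: Price = 1.9803

Derivation:
PV(D) = D * exp(-r * t_d) = 0.1558 * 0.99029609 = 0.15428813
S_0' = S_0 - PV(D) = 11.2700 - 0.15428813 = 11.11571187
d1 = (ln(S_0'/K) + (r + sigma^2/2)*T) / (sigma*sqrt(T)) = 0.35392414
d2 = d1 - sigma*sqrt(T) = -0.02574677
exp(-rT) = 0.98068890
N(d1) = 0.63830213; N(d2) = 0.48972966
C = S_0' * N(d1) - K * exp(-rT) * N(d2) = 11.11571187 * 0.63830213 - 10.6500 * 0.98068890 * 0.48972966 = 1.9803


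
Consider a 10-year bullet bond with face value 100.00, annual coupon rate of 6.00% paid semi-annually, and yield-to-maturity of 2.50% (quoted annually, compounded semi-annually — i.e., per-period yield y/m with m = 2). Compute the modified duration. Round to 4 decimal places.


Answer: Modified duration = 7.9006

Derivation:
Coupon per period c = face * coupon_rate / m = 3.000000
Periods per year m = 2; per-period yield y/m = 0.012500
Number of cashflows N = 20
Cashflows (t years, CF_t, discount factor 1/(1+y/m)^(m*t), PV):
  t = 0.5000: CF_t = 3.000000, DF = 0.987654, PV = 2.962963
  t = 1.0000: CF_t = 3.000000, DF = 0.975461, PV = 2.926383
  t = 1.5000: CF_t = 3.000000, DF = 0.963418, PV = 2.890255
  t = 2.0000: CF_t = 3.000000, DF = 0.951524, PV = 2.854573
  t = 2.5000: CF_t = 3.000000, DF = 0.939777, PV = 2.819331
  t = 3.0000: CF_t = 3.000000, DF = 0.928175, PV = 2.784525
  t = 3.5000: CF_t = 3.000000, DF = 0.916716, PV = 2.750148
  t = 4.0000: CF_t = 3.000000, DF = 0.905398, PV = 2.716195
  t = 4.5000: CF_t = 3.000000, DF = 0.894221, PV = 2.682662
  t = 5.0000: CF_t = 3.000000, DF = 0.883181, PV = 2.649543
  t = 5.5000: CF_t = 3.000000, DF = 0.872277, PV = 2.616832
  t = 6.0000: CF_t = 3.000000, DF = 0.861509, PV = 2.584526
  t = 6.5000: CF_t = 3.000000, DF = 0.850873, PV = 2.552618
  t = 7.0000: CF_t = 3.000000, DF = 0.840368, PV = 2.521104
  t = 7.5000: CF_t = 3.000000, DF = 0.829993, PV = 2.489980
  t = 8.0000: CF_t = 3.000000, DF = 0.819746, PV = 2.459239
  t = 8.5000: CF_t = 3.000000, DF = 0.809626, PV = 2.428878
  t = 9.0000: CF_t = 3.000000, DF = 0.799631, PV = 2.398892
  t = 9.5000: CF_t = 3.000000, DF = 0.789759, PV = 2.369276
  t = 10.0000: CF_t = 103.000000, DF = 0.780009, PV = 80.340880
Price P = sum_t PV_t = 130.798803
First compute Macaulay numerator sum_t t * PV_t:
  t * PV_t at t = 0.5000: 1.481481
  t * PV_t at t = 1.0000: 2.926383
  t * PV_t at t = 1.5000: 4.335382
  t * PV_t at t = 2.0000: 5.709146
  t * PV_t at t = 2.5000: 7.048328
  t * PV_t at t = 3.0000: 8.353574
  t * PV_t at t = 3.5000: 9.625517
  t * PV_t at t = 4.0000: 10.864781
  t * PV_t at t = 4.5000: 12.071979
  t * PV_t at t = 5.0000: 13.247714
  t * PV_t at t = 5.5000: 14.392578
  t * PV_t at t = 6.0000: 15.507155
  t * PV_t at t = 6.5000: 16.592017
  t * PV_t at t = 7.0000: 17.647730
  t * PV_t at t = 7.5000: 18.674846
  t * PV_t at t = 8.0000: 19.673912
  t * PV_t at t = 8.5000: 20.645464
  t * PV_t at t = 9.0000: 21.590027
  t * PV_t at t = 9.5000: 22.508122
  t * PV_t at t = 10.0000: 803.408805
Macaulay duration D = 1046.304943 / 130.798803 = 7.999346
Modified duration = D / (1 + y/m) = 7.999346 / (1 + 0.012500) = 7.900589


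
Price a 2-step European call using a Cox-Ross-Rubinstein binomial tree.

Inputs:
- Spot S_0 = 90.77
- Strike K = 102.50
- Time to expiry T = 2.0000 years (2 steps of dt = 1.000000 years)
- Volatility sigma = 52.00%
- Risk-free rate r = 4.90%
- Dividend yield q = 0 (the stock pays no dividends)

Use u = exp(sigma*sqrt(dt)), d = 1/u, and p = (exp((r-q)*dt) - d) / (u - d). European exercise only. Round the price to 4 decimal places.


Answer: Price = V(0,0) = 24.5652

Derivation:
dt = T/N = 1.000000
u = exp(sigma*sqrt(dt)) = 1.682028; d = 1/u = 0.594521
p = (exp((r-q)*dt) - d) / (u - d) = 0.419032
Discount per step: exp(-r*dt) = 0.952181
Stock lattice S(k, i) with i counting down-moves:
  k=0: S(0,0) = 90.7700
  k=1: S(1,0) = 152.6776; S(1,1) = 53.9646
  k=2: S(2,0) = 256.8080; S(2,1) = 90.7700; S(2,2) = 32.0831
Terminal payoffs V(N, i) = max(S_T - K, 0):
  V(2,0) = 154.308028; V(2,1) = 0.000000; V(2,2) = 0.000000
Backward induction: V(k, i) = exp(-r*dt) * [p * V(k+1, i) + (1-p) * V(k+1, i+1)].
  V(1,0) = exp(-r*dt) * [p*154.308028 + (1-p)*0.000000] = 61.567970
  V(1,1) = exp(-r*dt) * [p*0.000000 + (1-p)*0.000000] = 0.000000
  V(0,0) = exp(-r*dt) * [p*61.567970 + (1-p)*0.000000] = 24.565247


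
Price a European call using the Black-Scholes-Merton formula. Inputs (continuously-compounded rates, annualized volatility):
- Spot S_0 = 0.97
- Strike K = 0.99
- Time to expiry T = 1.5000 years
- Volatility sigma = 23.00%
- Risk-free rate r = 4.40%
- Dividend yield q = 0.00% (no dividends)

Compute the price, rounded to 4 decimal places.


d1 = (ln(S/K) + (r - q + 0.5*sigma^2) * T) / (sigma * sqrt(T)) = 0.30269349
d2 = d1 - sigma * sqrt(T) = 0.02100217
exp(-rT) = 0.93613086; exp(-qT) = 1.00000000
C = S_0 * exp(-qT) * N(d1) - K * exp(-rT) * N(d2)
N(d1) = 0.61893827; N(d2) = 0.50837804
C = 0.9700 * 1.00000000 * 0.61893827 - 0.9900 * 0.93613086 * 0.50837804 = 0.1292

Answer: Price = 0.1292


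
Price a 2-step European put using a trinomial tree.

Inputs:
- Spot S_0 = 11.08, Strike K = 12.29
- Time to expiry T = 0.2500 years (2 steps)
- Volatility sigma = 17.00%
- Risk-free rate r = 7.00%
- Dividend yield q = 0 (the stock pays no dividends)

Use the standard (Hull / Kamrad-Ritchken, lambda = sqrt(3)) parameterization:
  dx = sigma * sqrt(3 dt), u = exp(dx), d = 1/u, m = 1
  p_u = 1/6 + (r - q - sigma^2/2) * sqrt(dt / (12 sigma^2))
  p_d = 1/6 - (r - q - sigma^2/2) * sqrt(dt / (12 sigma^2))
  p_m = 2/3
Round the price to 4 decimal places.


Answer: Price = V(0,0) = 1.0521

Derivation:
dt = T/N = 0.125000; dx = sigma*sqrt(3*dt) = 0.104103
u = exp(dx) = 1.109715; d = 1/u = 0.901132
p_u = 0.200017, p_m = 0.666667, p_d = 0.133316
Discount per step: exp(-r*dt) = 0.991288
Stock lattice S(k, j) with j the centered position index:
  k=0: S(0,+0) = 11.0800
  k=1: S(1,-1) = 9.9845; S(1,+0) = 11.0800; S(1,+1) = 12.2956
  k=2: S(2,-2) = 8.9974; S(2,-1) = 9.9845; S(2,+0) = 11.0800; S(2,+1) = 12.2956; S(2,+2) = 13.6447
Terminal payoffs V(N, j) = max(K - S_T, 0):
  V(2,-2) = 3.292605; V(2,-1) = 2.305455; V(2,+0) = 1.210000; V(2,+1) = 0.000000; V(2,+2) = 0.000000
Backward induction: V(k, j) = exp(-r*dt) * [p_u * V(k+1, j+1) + p_m * V(k+1, j) + p_d * V(k+1, j-1)]
  V(1,-1) = exp(-r*dt) * [p_u*1.210000 + p_m*2.305455 + p_d*3.292605] = 2.198627
  V(1,+0) = exp(-r*dt) * [p_u*0.000000 + p_m*1.210000 + p_d*2.305455] = 1.104316
  V(1,+1) = exp(-r*dt) * [p_u*0.000000 + p_m*0.000000 + p_d*1.210000] = 0.159907
  V(0,+0) = exp(-r*dt) * [p_u*0.159907 + p_m*1.104316 + p_d*2.198627] = 1.052062


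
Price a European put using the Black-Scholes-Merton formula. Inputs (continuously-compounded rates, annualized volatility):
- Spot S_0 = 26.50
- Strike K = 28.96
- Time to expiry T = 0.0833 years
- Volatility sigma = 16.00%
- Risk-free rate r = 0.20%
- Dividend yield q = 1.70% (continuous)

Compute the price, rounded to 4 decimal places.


d1 = (ln(S/K) + (r - q + 0.5*sigma^2) * T) / (sigma * sqrt(T)) = -1.92629794
d2 = d1 - sigma * sqrt(T) = -1.97247672
exp(-rT) = 0.99983341; exp(-qT) = 0.99858490
P = K * exp(-rT) * N(-d2) - S_0 * exp(-qT) * N(-d1)
N(-d1) = 0.97296641; N(-d2) = 0.97572239
P = 28.9600 * 0.99983341 * 0.97572239 - 26.5000 * 0.99858490 * 0.97296641 = 2.5051

Answer: Price = 2.5051


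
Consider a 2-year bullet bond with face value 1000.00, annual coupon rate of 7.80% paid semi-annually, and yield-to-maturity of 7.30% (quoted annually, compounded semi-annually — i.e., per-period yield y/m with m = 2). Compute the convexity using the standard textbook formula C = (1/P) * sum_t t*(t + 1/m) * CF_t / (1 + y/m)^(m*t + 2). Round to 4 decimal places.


Answer: Convexity = 4.3161

Derivation:
Coupon per period c = face * coupon_rate / m = 39.000000
Periods per year m = 2; per-period yield y/m = 0.036500
Number of cashflows N = 4
Cashflows (t years, CF_t, discount factor 1/(1+y/m)^(m*t), PV):
  t = 0.5000: CF_t = 39.000000, DF = 0.964785, PV = 37.626628
  t = 1.0000: CF_t = 39.000000, DF = 0.930811, PV = 36.301619
  t = 1.5000: CF_t = 39.000000, DF = 0.898033, PV = 35.023270
  t = 2.0000: CF_t = 1039.000000, DF = 0.866409, PV = 900.198576
Price P = sum_t PV_t = 1009.150093
Convexity numerator sum_t t*(t + 1/m) * CF_t / (1+y/m)^(m*t + 2):
  t = 0.5000: term = 17.511635
  t = 1.0000: term = 50.684905
  t = 1.5000: term = 97.800107
  t = 2.0000: term = 4189.572530
Convexity = (1/P) * sum = 4355.569177 / 1009.150093 = 4.316077


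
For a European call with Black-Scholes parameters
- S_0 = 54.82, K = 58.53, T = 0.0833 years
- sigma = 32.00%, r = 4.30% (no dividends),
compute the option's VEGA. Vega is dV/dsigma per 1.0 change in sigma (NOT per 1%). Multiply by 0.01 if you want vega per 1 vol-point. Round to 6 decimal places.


Answer: Vega = 5.195185

Derivation:
d1 = -0.6240689844; d2 = -0.7164265505
phi(d1) = 0.3283518337; exp(-qT) = 1.0000000000; exp(-rT) = 0.9964245074
Vega = S * exp(-qT) * phi(d1) * sqrt(T) = 54.8200 * 1.0000000000 * 0.3283518337 * 0.2886173938 = 5.195185


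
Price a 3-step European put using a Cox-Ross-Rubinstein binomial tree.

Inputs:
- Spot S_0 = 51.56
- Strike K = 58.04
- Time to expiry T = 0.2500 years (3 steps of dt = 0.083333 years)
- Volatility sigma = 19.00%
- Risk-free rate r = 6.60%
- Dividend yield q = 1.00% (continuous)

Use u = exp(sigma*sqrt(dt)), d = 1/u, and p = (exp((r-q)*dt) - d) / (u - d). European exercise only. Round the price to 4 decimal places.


dt = T/N = 0.083333
u = exp(sigma*sqrt(dt)) = 1.056380; d = 1/u = 0.946629
p = (exp((r-q)*dt) - d) / (u - d) = 0.528911
Discount per step: exp(-r*dt) = 0.994515
Stock lattice S(k, i) with i counting down-moves:
  k=0: S(0,0) = 51.5600
  k=1: S(1,0) = 54.4670; S(1,1) = 48.8082
  k=2: S(2,0) = 57.5378; S(2,1) = 51.5600; S(2,2) = 46.2032
  k=3: S(3,0) = 60.7818; S(3,1) = 54.4670; S(3,2) = 48.8082; S(3,3) = 43.7373
Terminal payoffs V(N, i) = max(K - S_T, 0):
  V(3,0) = 0.000000; V(3,1) = 3.573031; V(3,2) = 9.231821; V(3,3) = 14.302697
Backward induction: V(k, i) = exp(-r*dt) * [p * V(k+1, i) + (1-p) * V(k+1, i+1)].
  V(2,0) = exp(-r*dt) * [p*0.000000 + (1-p)*3.573031] = 1.673983
  V(2,1) = exp(-r*dt) * [p*3.573031 + (1-p)*9.231821] = 6.204605
  V(2,2) = exp(-r*dt) * [p*9.231821 + (1-p)*14.302697] = 11.556917
  V(1,0) = exp(-r*dt) * [p*1.673983 + (1-p)*6.204605] = 3.787421
  V(1,1) = exp(-r*dt) * [p*6.204605 + (1-p)*11.556917] = 8.678159
  V(0,0) = exp(-r*dt) * [p*3.787421 + (1-p)*8.678159] = 6.057983

Answer: Price = V(0,0) = 6.0580


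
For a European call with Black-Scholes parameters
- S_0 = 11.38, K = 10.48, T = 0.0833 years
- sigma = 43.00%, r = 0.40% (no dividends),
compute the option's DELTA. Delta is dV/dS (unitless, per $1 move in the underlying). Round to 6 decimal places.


Answer: Delta = 0.766876

Derivation:
d1 = 0.7285982480; d2 = 0.6044927686
phi(d1) = 0.3059400116; exp(-qT) = 1.0000000000; exp(-rT) = 0.9996668555
N(d1) = 0.7668762747
Delta = exp(-qT) * N(d1) = 1.0000000000 * 0.7668762747 = 0.766876


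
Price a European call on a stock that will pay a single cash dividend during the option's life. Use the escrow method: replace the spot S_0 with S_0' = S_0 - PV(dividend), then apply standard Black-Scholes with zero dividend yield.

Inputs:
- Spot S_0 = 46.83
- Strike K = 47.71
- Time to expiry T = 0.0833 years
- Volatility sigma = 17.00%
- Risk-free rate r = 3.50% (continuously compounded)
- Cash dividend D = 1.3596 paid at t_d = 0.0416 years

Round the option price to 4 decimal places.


PV(D) = D * exp(-r * t_d) = 1.3596 * 0.99854506 = 1.35762186
S_0' = S_0 - PV(D) = 46.8300 - 1.35762186 = 45.47237814
d1 = (ln(S_0'/K) + (r + sigma^2/2)*T) / (sigma*sqrt(T)) = -0.89507399
d2 = d1 - sigma*sqrt(T) = -0.94413895
exp(-rT) = 0.99708875
N(d1) = 0.18537377; N(d2) = 0.17254932
C = S_0' * N(d1) - K * exp(-rT) * N(d2) = 45.47237814 * 0.18537377 - 47.7100 * 0.99708875 * 0.17254932 = 0.2210

Answer: Price = 0.2210


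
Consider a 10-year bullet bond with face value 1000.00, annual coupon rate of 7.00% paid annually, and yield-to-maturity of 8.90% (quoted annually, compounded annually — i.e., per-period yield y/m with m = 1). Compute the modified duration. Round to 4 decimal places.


Coupon per period c = face * coupon_rate / m = 70.000000
Periods per year m = 1; per-period yield y/m = 0.089000
Number of cashflows N = 10
Cashflows (t years, CF_t, discount factor 1/(1+y/m)^(m*t), PV):
  t = 1.0000: CF_t = 70.000000, DF = 0.918274, PV = 64.279155
  t = 2.0000: CF_t = 70.000000, DF = 0.843226, PV = 59.025854
  t = 3.0000: CF_t = 70.000000, DF = 0.774313, PV = 54.201886
  t = 4.0000: CF_t = 70.000000, DF = 0.711031, PV = 49.772164
  t = 5.0000: CF_t = 70.000000, DF = 0.652921, PV = 45.704466
  t = 6.0000: CF_t = 70.000000, DF = 0.599560, PV = 41.969207
  t = 7.0000: CF_t = 70.000000, DF = 0.550560, PV = 38.539217
  t = 8.0000: CF_t = 70.000000, DF = 0.505565, PV = 35.389547
  t = 9.0000: CF_t = 70.000000, DF = 0.464247, PV = 32.497288
  t = 10.0000: CF_t = 1070.000000, DF = 0.426306, PV = 456.147165
Price P = sum_t PV_t = 877.525949
First compute Macaulay numerator sum_t t * PV_t:
  t * PV_t at t = 1.0000: 64.279155
  t * PV_t at t = 2.0000: 118.051708
  t * PV_t at t = 3.0000: 162.605659
  t * PV_t at t = 4.0000: 199.088655
  t * PV_t at t = 5.0000: 228.522331
  t * PV_t at t = 6.0000: 251.815241
  t * PV_t at t = 7.0000: 269.774516
  t * PV_t at t = 8.0000: 283.116375
  t * PV_t at t = 9.0000: 292.475594
  t * PV_t at t = 10.0000: 4561.471651
Macaulay duration D = 6431.200885 / 877.525949 = 7.328787
Modified duration = D / (1 + y/m) = 7.328787 / (1 + 0.089000) = 6.729832

Answer: Modified duration = 6.7298


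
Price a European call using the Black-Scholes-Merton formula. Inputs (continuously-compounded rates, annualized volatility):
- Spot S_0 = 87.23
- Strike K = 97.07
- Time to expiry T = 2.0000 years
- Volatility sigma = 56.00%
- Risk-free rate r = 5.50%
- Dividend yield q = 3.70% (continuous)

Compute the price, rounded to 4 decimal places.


d1 = (ln(S/K) + (r - q + 0.5*sigma^2) * T) / (sigma * sqrt(T)) = 0.30647516
d2 = d1 - sigma * sqrt(T) = -0.48548444
exp(-rT) = 0.89583414; exp(-qT) = 0.92867169
C = S_0 * exp(-qT) * N(d1) - K * exp(-rT) * N(d2)
N(d1) = 0.62037855; N(d2) = 0.31366637
C = 87.2300 * 0.92867169 * 0.62037855 - 97.0700 * 0.89583414 * 0.31366637 = 22.9797

Answer: Price = 22.9797


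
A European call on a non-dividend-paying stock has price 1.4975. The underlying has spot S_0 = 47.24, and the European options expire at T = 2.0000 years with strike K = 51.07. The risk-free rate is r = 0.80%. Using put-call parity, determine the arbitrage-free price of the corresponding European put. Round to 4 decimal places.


Put-call parity: C - P = S_0 * exp(-qT) - K * exp(-rT).
S_0 * exp(-qT) = 47.2400 * 1.00000000 = 47.24000000
K * exp(-rT) = 51.0700 * 0.98412732 = 50.25938224
P = C - S*exp(-qT) + K*exp(-rT)
P = 1.4975 - 47.24000000 + 50.25938224 = 4.5169

Answer: Put price = 4.5169


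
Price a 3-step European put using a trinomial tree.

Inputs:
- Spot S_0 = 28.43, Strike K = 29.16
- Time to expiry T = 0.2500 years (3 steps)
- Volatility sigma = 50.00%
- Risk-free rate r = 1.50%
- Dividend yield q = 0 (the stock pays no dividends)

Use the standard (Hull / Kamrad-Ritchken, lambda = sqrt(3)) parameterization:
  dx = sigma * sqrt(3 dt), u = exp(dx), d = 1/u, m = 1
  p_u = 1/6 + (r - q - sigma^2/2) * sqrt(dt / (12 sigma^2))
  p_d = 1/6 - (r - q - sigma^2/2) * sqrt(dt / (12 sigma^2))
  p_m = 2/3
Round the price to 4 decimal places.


dt = T/N = 0.083333; dx = sigma*sqrt(3*dt) = 0.250000
u = exp(dx) = 1.284025; d = 1/u = 0.778801
p_u = 0.148333, p_m = 0.666667, p_d = 0.185000
Discount per step: exp(-r*dt) = 0.998751
Stock lattice S(k, j) with j the centered position index:
  k=0: S(0,+0) = 28.4300
  k=1: S(1,-1) = 22.1413; S(1,+0) = 28.4300; S(1,+1) = 36.5048
  k=2: S(2,-2) = 17.2437; S(2,-1) = 22.1413; S(2,+0) = 28.4300; S(2,+1) = 36.5048; S(2,+2) = 46.8731
  k=3: S(3,-3) = 13.4294; S(3,-2) = 17.2437; S(3,-1) = 22.1413; S(3,+0) = 28.4300; S(3,+1) = 36.5048; S(3,+2) = 46.8731; S(3,+3) = 60.1863
Terminal payoffs V(N, j) = max(K - S_T, 0):
  V(3,-3) = 15.730619; V(3,-2) = 11.916333; V(3,-1) = 7.018694; V(3,+0) = 0.730000; V(3,+1) = 0.000000; V(3,+2) = 0.000000; V(3,+3) = 0.000000
Backward induction: V(k, j) = exp(-r*dt) * [p_u * V(k+1, j+1) + p_m * V(k+1, j) + p_d * V(k+1, j-1)]
  V(2,-2) = exp(-r*dt) * [p_u*7.018694 + p_m*11.916333 + p_d*15.730619] = 11.880633
  V(2,-1) = exp(-r*dt) * [p_u*0.730000 + p_m*7.018694 + p_d*11.916333] = 6.983200
  V(2,+0) = exp(-r*dt) * [p_u*0.000000 + p_m*0.730000 + p_d*7.018694] = 1.782895
  V(2,+1) = exp(-r*dt) * [p_u*0.000000 + p_m*0.000000 + p_d*0.730000] = 0.134881
  V(2,+2) = exp(-r*dt) * [p_u*0.000000 + p_m*0.000000 + p_d*0.000000] = 0.000000
  V(1,-1) = exp(-r*dt) * [p_u*1.782895 + p_m*6.983200 + p_d*11.880633] = 7.108955
  V(1,+0) = exp(-r*dt) * [p_u*0.134881 + p_m*1.782895 + p_d*6.983200] = 2.497372
  V(1,+1) = exp(-r*dt) * [p_u*0.000000 + p_m*0.134881 + p_d*1.782895] = 0.419232
  V(0,+0) = exp(-r*dt) * [p_u*0.419232 + p_m*2.497372 + p_d*7.108955] = 3.038457

Answer: Price = V(0,0) = 3.0385


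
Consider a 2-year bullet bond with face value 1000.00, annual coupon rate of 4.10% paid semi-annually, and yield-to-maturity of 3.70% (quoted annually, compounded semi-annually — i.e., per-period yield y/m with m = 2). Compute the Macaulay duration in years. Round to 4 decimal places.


Answer: Macaulay duration = 1.9408 years

Derivation:
Coupon per period c = face * coupon_rate / m = 20.500000
Periods per year m = 2; per-period yield y/m = 0.018500
Number of cashflows N = 4
Cashflows (t years, CF_t, discount factor 1/(1+y/m)^(m*t), PV):
  t = 0.5000: CF_t = 20.500000, DF = 0.981836, PV = 20.127639
  t = 1.0000: CF_t = 20.500000, DF = 0.964002, PV = 19.762041
  t = 1.5000: CF_t = 20.500000, DF = 0.946492, PV = 19.403084
  t = 2.0000: CF_t = 1020.500000, DF = 0.929300, PV = 948.350496
Price P = sum_t PV_t = 1007.643260
Macaulay numerator sum_t t * PV_t:
  t * PV_t at t = 0.5000: 10.063819
  t * PV_t at t = 1.0000: 19.762041
  t * PV_t at t = 1.5000: 29.104626
  t * PV_t at t = 2.0000: 1896.700992
Macaulay duration D = (sum_t t * PV_t) / P = 1955.631478 / 1007.643260 = 1.940797


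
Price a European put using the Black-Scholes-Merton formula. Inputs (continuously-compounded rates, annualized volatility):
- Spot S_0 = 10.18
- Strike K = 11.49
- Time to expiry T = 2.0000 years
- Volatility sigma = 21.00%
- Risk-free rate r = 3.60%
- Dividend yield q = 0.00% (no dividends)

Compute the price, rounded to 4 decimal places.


d1 = (ln(S/K) + (r - q + 0.5*sigma^2) * T) / (sigma * sqrt(T)) = -0.01667452
d2 = d1 - sigma * sqrt(T) = -0.31365937
exp(-rT) = 0.93053090; exp(-qT) = 1.00000000
P = K * exp(-rT) * N(-d2) - S_0 * exp(-qT) * N(-d1)
N(-d1) = 0.50665186; N(-d2) = 0.62311012
P = 11.4900 * 0.93053090 * 0.62311012 - 10.1800 * 1.00000000 * 0.50665186 = 1.5045

Answer: Price = 1.5045


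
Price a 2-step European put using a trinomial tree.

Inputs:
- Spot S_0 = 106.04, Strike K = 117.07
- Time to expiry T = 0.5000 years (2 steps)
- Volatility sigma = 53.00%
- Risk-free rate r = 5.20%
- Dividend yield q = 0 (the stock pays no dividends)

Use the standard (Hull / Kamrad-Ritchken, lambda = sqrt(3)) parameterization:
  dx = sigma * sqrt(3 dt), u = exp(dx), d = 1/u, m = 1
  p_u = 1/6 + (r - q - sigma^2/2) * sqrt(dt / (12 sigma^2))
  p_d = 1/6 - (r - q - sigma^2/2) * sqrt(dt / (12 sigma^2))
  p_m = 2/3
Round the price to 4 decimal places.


Answer: Price = V(0,0) = 20.4161

Derivation:
dt = T/N = 0.250000; dx = sigma*sqrt(3*dt) = 0.458993
u = exp(dx) = 1.582480; d = 1/u = 0.631919
p_u = 0.142579, p_m = 0.666667, p_d = 0.190755
Discount per step: exp(-r*dt) = 0.987084
Stock lattice S(k, j) with j the centered position index:
  k=0: S(0,+0) = 106.0400
  k=1: S(1,-1) = 67.0087; S(1,+0) = 106.0400; S(1,+1) = 167.8062
  k=2: S(2,-2) = 42.3441; S(2,-1) = 67.0087; S(2,+0) = 106.0400; S(2,+1) = 167.8062; S(2,+2) = 265.5500
Terminal payoffs V(N, j) = max(K - S_T, 0):
  V(2,-2) = 74.725885; V(2,-1) = 50.061269; V(2,+0) = 11.030000; V(2,+1) = 0.000000; V(2,+2) = 0.000000
Backward induction: V(k, j) = exp(-r*dt) * [p_u * V(k+1, j+1) + p_m * V(k+1, j) + p_d * V(k+1, j-1)]
  V(1,-1) = exp(-r*dt) * [p_u*11.030000 + p_m*50.061269 + p_d*74.725885] = 48.565661
  V(1,+0) = exp(-r*dt) * [p_u*0.000000 + p_m*11.030000 + p_d*50.061269] = 16.684442
  V(1,+1) = exp(-r*dt) * [p_u*0.000000 + p_m*0.000000 + p_d*11.030000] = 2.076849
  V(0,+0) = exp(-r*dt) * [p_u*2.076849 + p_m*16.684442 + p_d*48.565661] = 20.416062


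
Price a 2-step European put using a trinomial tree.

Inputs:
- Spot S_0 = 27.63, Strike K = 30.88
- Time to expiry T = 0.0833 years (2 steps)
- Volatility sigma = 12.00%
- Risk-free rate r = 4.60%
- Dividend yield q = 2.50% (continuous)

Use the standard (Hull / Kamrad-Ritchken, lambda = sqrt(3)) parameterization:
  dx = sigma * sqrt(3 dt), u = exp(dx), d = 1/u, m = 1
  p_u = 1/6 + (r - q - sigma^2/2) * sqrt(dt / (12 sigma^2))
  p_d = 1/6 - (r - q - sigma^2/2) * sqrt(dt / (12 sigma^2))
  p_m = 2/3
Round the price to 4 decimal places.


dt = T/N = 0.041650; dx = sigma*sqrt(3*dt) = 0.042418
u = exp(dx) = 1.043330; d = 1/u = 0.958469
p_u = 0.173442, p_m = 0.666667, p_d = 0.159892
Discount per step: exp(-r*dt) = 0.998086
Stock lattice S(k, j) with j the centered position index:
  k=0: S(0,+0) = 27.6300
  k=1: S(1,-1) = 26.4825; S(1,+0) = 27.6300; S(1,+1) = 28.8272
  k=2: S(2,-2) = 25.3827; S(2,-1) = 26.4825; S(2,+0) = 27.6300; S(2,+1) = 28.8272; S(2,+2) = 30.0763
Terminal payoffs V(N, j) = max(K - S_T, 0):
  V(2,-2) = 5.497339; V(2,-1) = 4.397498; V(2,+0) = 3.250000; V(2,+1) = 2.052781; V(2,+2) = 0.803685
Backward induction: V(k, j) = exp(-r*dt) * [p_u * V(k+1, j+1) + p_m * V(k+1, j) + p_d * V(k+1, j-1)]
  V(1,-1) = exp(-r*dt) * [p_u*3.250000 + p_m*4.397498 + p_d*5.497339] = 4.365956
  V(1,+0) = exp(-r*dt) * [p_u*2.052781 + p_m*3.250000 + p_d*4.397498] = 3.219653
  V(1,+1) = exp(-r*dt) * [p_u*0.803685 + p_m*2.052781 + p_d*3.250000] = 2.023680
  V(0,+0) = exp(-r*dt) * [p_u*2.023680 + p_m*3.219653 + p_d*4.365956] = 3.189389

Answer: Price = V(0,0) = 3.1894


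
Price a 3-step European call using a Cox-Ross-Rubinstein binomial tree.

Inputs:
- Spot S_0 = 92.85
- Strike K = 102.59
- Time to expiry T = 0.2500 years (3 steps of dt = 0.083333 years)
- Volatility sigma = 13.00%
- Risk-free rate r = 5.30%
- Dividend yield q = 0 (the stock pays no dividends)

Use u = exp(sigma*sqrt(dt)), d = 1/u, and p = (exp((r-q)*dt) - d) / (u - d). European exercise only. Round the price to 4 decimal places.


Answer: Price = V(0,0) = 0.2170

Derivation:
dt = T/N = 0.083333
u = exp(sigma*sqrt(dt)) = 1.038241; d = 1/u = 0.963168
p = (exp((r-q)*dt) - d) / (u - d) = 0.549581
Discount per step: exp(-r*dt) = 0.995593
Stock lattice S(k, i) with i counting down-moves:
  k=0: S(0,0) = 92.8500
  k=1: S(1,0) = 96.4007; S(1,1) = 89.4301
  k=2: S(2,0) = 100.0871; S(2,1) = 92.8500; S(2,2) = 86.1362
  k=3: S(3,0) = 103.9145; S(3,1) = 96.4007; S(3,2) = 89.4301; S(3,3) = 82.9636
Terminal payoffs V(N, i) = max(S_T - K, 0):
  V(3,0) = 1.324515; V(3,1) = 0.000000; V(3,2) = 0.000000; V(3,3) = 0.000000
Backward induction: V(k, i) = exp(-r*dt) * [p * V(k+1, i) + (1-p) * V(k+1, i+1)].
  V(2,0) = exp(-r*dt) * [p*1.324515 + (1-p)*0.000000] = 0.724720
  V(2,1) = exp(-r*dt) * [p*0.000000 + (1-p)*0.000000] = 0.000000
  V(2,2) = exp(-r*dt) * [p*0.000000 + (1-p)*0.000000] = 0.000000
  V(1,0) = exp(-r*dt) * [p*0.724720 + (1-p)*0.000000] = 0.396537
  V(1,1) = exp(-r*dt) * [p*0.000000 + (1-p)*0.000000] = 0.000000
  V(0,0) = exp(-r*dt) * [p*0.396537 + (1-p)*0.000000] = 0.216969


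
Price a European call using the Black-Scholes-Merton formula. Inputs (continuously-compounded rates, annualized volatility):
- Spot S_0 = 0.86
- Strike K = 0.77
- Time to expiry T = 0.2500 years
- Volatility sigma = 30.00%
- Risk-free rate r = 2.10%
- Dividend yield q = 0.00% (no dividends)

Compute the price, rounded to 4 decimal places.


d1 = (ln(S/K) + (r - q + 0.5*sigma^2) * T) / (sigma * sqrt(T)) = 0.84694583
d2 = d1 - sigma * sqrt(T) = 0.69694583
exp(-rT) = 0.99476376; exp(-qT) = 1.00000000
C = S_0 * exp(-qT) * N(d1) - K * exp(-rT) * N(d2)
N(d1) = 0.80148734; N(d2) = 0.75708165
C = 0.8600 * 1.00000000 * 0.80148734 - 0.7700 * 0.99476376 * 0.75708165 = 0.1094

Answer: Price = 0.1094


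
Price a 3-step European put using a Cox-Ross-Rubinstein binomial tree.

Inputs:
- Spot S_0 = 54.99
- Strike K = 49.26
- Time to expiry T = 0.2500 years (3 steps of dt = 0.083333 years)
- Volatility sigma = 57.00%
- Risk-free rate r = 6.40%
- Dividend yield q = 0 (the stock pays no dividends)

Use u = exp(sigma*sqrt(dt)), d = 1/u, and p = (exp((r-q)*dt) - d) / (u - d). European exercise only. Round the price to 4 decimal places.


Answer: Price = V(0,0) = 3.2430

Derivation:
dt = T/N = 0.083333
u = exp(sigma*sqrt(dt)) = 1.178856; d = 1/u = 0.848280
p = (exp((r-q)*dt) - d) / (u - d) = 0.475133
Discount per step: exp(-r*dt) = 0.994681
Stock lattice S(k, i) with i counting down-moves:
  k=0: S(0,0) = 54.9900
  k=1: S(1,0) = 64.8253; S(1,1) = 46.6469
  k=2: S(2,0) = 76.4197; S(2,1) = 54.9900; S(2,2) = 39.5696
  k=3: S(3,0) = 90.0879; S(3,1) = 64.8253; S(3,2) = 46.6469; S(3,3) = 33.5661
Terminal payoffs V(N, i) = max(K - S_T, 0):
  V(3,0) = 0.000000; V(3,1) = 0.000000; V(3,2) = 2.613098; V(3,3) = 15.693892
Backward induction: V(k, i) = exp(-r*dt) * [p * V(k+1, i) + (1-p) * V(k+1, i+1)].
  V(2,0) = exp(-r*dt) * [p*0.000000 + (1-p)*0.000000] = 0.000000
  V(2,1) = exp(-r*dt) * [p*0.000000 + (1-p)*2.613098] = 1.364234
  V(2,2) = exp(-r*dt) * [p*2.613098 + (1-p)*15.693892] = 9.428358
  V(1,0) = exp(-r*dt) * [p*0.000000 + (1-p)*1.364234] = 0.712233
  V(1,1) = exp(-r*dt) * [p*1.364234 + (1-p)*9.428358] = 5.567057
  V(0,0) = exp(-r*dt) * [p*0.712233 + (1-p)*5.567057] = 3.243028


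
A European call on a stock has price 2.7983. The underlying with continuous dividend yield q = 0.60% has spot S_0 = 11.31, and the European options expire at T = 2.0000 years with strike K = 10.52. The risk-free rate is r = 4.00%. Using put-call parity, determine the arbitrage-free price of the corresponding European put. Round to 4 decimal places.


Put-call parity: C - P = S_0 * exp(-qT) - K * exp(-rT).
S_0 * exp(-qT) = 11.3100 * 0.98807171 = 11.17509107
K * exp(-rT) = 10.5200 * 0.92311635 = 9.71118396
P = C - S*exp(-qT) + K*exp(-rT)
P = 2.7983 - 11.17509107 + 9.71118396 = 1.3344

Answer: Put price = 1.3344


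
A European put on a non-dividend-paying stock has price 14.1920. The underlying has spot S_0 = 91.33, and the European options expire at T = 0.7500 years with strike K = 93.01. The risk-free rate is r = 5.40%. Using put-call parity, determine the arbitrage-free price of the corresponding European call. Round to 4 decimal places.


Answer: Call price = 16.2036

Derivation:
Put-call parity: C - P = S_0 * exp(-qT) - K * exp(-rT).
S_0 * exp(-qT) = 91.3300 * 1.00000000 = 91.33000000
K * exp(-rT) = 93.0100 * 0.96030916 = 89.31835539
C = P + S*exp(-qT) - K*exp(-rT)
C = 14.1920 + 91.33000000 - 89.31835539 = 16.2036


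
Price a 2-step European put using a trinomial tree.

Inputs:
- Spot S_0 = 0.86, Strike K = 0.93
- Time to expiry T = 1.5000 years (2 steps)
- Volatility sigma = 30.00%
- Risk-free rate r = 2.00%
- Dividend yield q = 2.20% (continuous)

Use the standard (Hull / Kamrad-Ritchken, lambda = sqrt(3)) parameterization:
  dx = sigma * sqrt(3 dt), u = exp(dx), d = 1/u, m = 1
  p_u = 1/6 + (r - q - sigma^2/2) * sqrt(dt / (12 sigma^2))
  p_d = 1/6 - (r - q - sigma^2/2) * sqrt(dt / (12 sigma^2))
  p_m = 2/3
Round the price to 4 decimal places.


dt = T/N = 0.750000; dx = sigma*sqrt(3*dt) = 0.450000
u = exp(dx) = 1.568312; d = 1/u = 0.637628
p_u = 0.127500, p_m = 0.666667, p_d = 0.205833
Discount per step: exp(-r*dt) = 0.985112
Stock lattice S(k, j) with j the centered position index:
  k=0: S(0,+0) = 0.8600
  k=1: S(1,-1) = 0.5484; S(1,+0) = 0.8600; S(1,+1) = 1.3487
  k=2: S(2,-2) = 0.3496; S(2,-1) = 0.5484; S(2,+0) = 0.8600; S(2,+1) = 1.3487; S(2,+2) = 2.1153
Terminal payoffs V(N, j) = max(K - S_T, 0):
  V(2,-2) = 0.580350; V(2,-1) = 0.381640; V(2,+0) = 0.070000; V(2,+1) = 0.000000; V(2,+2) = 0.000000
Backward induction: V(k, j) = exp(-r*dt) * [p_u * V(k+1, j+1) + p_m * V(k+1, j) + p_d * V(k+1, j-1)]
  V(1,-1) = exp(-r*dt) * [p_u*0.070000 + p_m*0.381640 + p_d*0.580350] = 0.377108
  V(1,+0) = exp(-r*dt) * [p_u*0.000000 + p_m*0.070000 + p_d*0.381640] = 0.123357
  V(1,+1) = exp(-r*dt) * [p_u*0.000000 + p_m*0.000000 + p_d*0.070000] = 0.014194
  V(0,+0) = exp(-r*dt) * [p_u*0.014194 + p_m*0.123357 + p_d*0.377108] = 0.159262

Answer: Price = V(0,0) = 0.1593


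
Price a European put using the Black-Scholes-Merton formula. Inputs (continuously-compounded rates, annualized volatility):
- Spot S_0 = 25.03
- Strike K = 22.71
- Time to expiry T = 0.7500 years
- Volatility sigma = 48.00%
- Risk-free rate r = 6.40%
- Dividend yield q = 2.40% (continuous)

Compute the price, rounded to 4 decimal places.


d1 = (ln(S/K) + (r - q + 0.5*sigma^2) * T) / (sigma * sqrt(T)) = 0.51400953
d2 = d1 - sigma * sqrt(T) = 0.09831734
exp(-rT) = 0.95313379; exp(-qT) = 0.98216103
P = K * exp(-rT) * N(-d2) - S_0 * exp(-qT) * N(-d1)
N(-d1) = 0.30362266; N(-d2) = 0.46084016
P = 22.7100 * 0.95313379 * 0.46084016 - 25.0300 * 0.98216103 * 0.30362266 = 2.5111

Answer: Price = 2.5111


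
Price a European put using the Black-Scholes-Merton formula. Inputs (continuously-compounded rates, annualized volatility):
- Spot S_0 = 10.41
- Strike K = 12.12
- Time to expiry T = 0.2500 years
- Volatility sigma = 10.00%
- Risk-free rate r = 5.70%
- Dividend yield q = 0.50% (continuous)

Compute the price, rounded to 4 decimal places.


Answer: Price = 1.5520

Derivation:
d1 = (ln(S/K) + (r - q + 0.5*sigma^2) * T) / (sigma * sqrt(T)) = -2.75680196
d2 = d1 - sigma * sqrt(T) = -2.80680196
exp(-rT) = 0.98585105; exp(-qT) = 0.99875078
P = K * exp(-rT) * N(-d2) - S_0 * exp(-qT) * N(-d1)
N(-d1) = 0.99708152; N(-d2) = 0.99749820
P = 12.1200 * 0.98585105 * 0.99749820 - 10.4100 * 0.99875078 * 0.99708152 = 1.5520


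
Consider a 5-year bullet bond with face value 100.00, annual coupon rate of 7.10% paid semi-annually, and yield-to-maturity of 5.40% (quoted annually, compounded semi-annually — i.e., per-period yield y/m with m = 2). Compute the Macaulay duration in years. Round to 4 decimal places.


Coupon per period c = face * coupon_rate / m = 3.550000
Periods per year m = 2; per-period yield y/m = 0.027000
Number of cashflows N = 10
Cashflows (t years, CF_t, discount factor 1/(1+y/m)^(m*t), PV):
  t = 0.5000: CF_t = 3.550000, DF = 0.973710, PV = 3.456670
  t = 1.0000: CF_t = 3.550000, DF = 0.948111, PV = 3.365793
  t = 1.5000: CF_t = 3.550000, DF = 0.923185, PV = 3.277306
  t = 2.0000: CF_t = 3.550000, DF = 0.898914, PV = 3.191145
  t = 2.5000: CF_t = 3.550000, DF = 0.875282, PV = 3.107250
  t = 3.0000: CF_t = 3.550000, DF = 0.852270, PV = 3.025559
  t = 3.5000: CF_t = 3.550000, DF = 0.829864, PV = 2.946017
  t = 4.0000: CF_t = 3.550000, DF = 0.808047, PV = 2.868566
  t = 4.5000: CF_t = 3.550000, DF = 0.786803, PV = 2.793151
  t = 5.0000: CF_t = 103.550000, DF = 0.766118, PV = 79.331500
Price P = sum_t PV_t = 107.362958
Macaulay numerator sum_t t * PV_t:
  t * PV_t at t = 0.5000: 1.728335
  t * PV_t at t = 1.0000: 3.365793
  t * PV_t at t = 1.5000: 4.915959
  t * PV_t at t = 2.0000: 6.382291
  t * PV_t at t = 2.5000: 7.768124
  t * PV_t at t = 3.0000: 9.076678
  t * PV_t at t = 3.5000: 10.311059
  t * PV_t at t = 4.0000: 11.474263
  t * PV_t at t = 4.5000: 12.569178
  t * PV_t at t = 5.0000: 396.657501
Macaulay duration D = (sum_t t * PV_t) / P = 464.249182 / 107.362958 = 4.324109

Answer: Macaulay duration = 4.3241 years


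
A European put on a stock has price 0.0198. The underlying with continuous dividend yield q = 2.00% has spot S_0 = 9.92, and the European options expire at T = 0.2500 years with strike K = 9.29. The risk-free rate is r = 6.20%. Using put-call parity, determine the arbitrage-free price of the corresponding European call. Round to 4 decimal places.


Answer: Call price = 0.7432

Derivation:
Put-call parity: C - P = S_0 * exp(-qT) - K * exp(-rT).
S_0 * exp(-qT) = 9.9200 * 0.99501248 = 9.87052379
K * exp(-rT) = 9.2900 * 0.98461951 = 9.14711522
C = P + S*exp(-qT) - K*exp(-rT)
C = 0.0198 + 9.87052379 - 9.14711522 = 0.7432


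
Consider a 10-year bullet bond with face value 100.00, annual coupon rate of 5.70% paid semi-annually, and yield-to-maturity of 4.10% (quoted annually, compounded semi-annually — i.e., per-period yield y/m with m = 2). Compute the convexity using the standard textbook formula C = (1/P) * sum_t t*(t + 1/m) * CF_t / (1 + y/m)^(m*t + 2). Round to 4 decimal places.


Answer: Convexity = 73.1801

Derivation:
Coupon per period c = face * coupon_rate / m = 2.850000
Periods per year m = 2; per-period yield y/m = 0.020500
Number of cashflows N = 20
Cashflows (t years, CF_t, discount factor 1/(1+y/m)^(m*t), PV):
  t = 0.5000: CF_t = 2.850000, DF = 0.979912, PV = 2.792749
  t = 1.0000: CF_t = 2.850000, DF = 0.960227, PV = 2.736647
  t = 1.5000: CF_t = 2.850000, DF = 0.940938, PV = 2.681673
  t = 2.0000: CF_t = 2.850000, DF = 0.922036, PV = 2.627803
  t = 2.5000: CF_t = 2.850000, DF = 0.903514, PV = 2.575015
  t = 3.0000: CF_t = 2.850000, DF = 0.885364, PV = 2.523288
  t = 3.5000: CF_t = 2.850000, DF = 0.867579, PV = 2.472600
  t = 4.0000: CF_t = 2.850000, DF = 0.850151, PV = 2.422930
  t = 4.5000: CF_t = 2.850000, DF = 0.833073, PV = 2.374257
  t = 5.0000: CF_t = 2.850000, DF = 0.816338, PV = 2.326563
  t = 5.5000: CF_t = 2.850000, DF = 0.799939, PV = 2.279826
  t = 6.0000: CF_t = 2.850000, DF = 0.783870, PV = 2.234029
  t = 6.5000: CF_t = 2.850000, DF = 0.768123, PV = 2.189151
  t = 7.0000: CF_t = 2.850000, DF = 0.752693, PV = 2.145175
  t = 7.5000: CF_t = 2.850000, DF = 0.737573, PV = 2.102082
  t = 8.0000: CF_t = 2.850000, DF = 0.722756, PV = 2.059855
  t = 8.5000: CF_t = 2.850000, DF = 0.708237, PV = 2.018477
  t = 9.0000: CF_t = 2.850000, DF = 0.694010, PV = 1.977929
  t = 9.5000: CF_t = 2.850000, DF = 0.680069, PV = 1.938196
  t = 10.0000: CF_t = 102.850000, DF = 0.666407, PV = 68.540002
Price P = sum_t PV_t = 113.018247
Convexity numerator sum_t t*(t + 1/m) * CF_t / (1+y/m)^(m*t + 2):
  t = 0.5000: term = 1.340837
  t = 1.0000: term = 3.941705
  t = 1.5000: term = 7.725046
  t = 2.0000: term = 12.616440
  t = 2.5000: term = 18.544497
  t = 3.0000: term = 25.440760
  t = 3.5000: term = 33.239602
  t = 4.0000: term = 41.878129
  t = 4.5000: term = 51.296092
  t = 5.0000: term = 61.435790
  t = 5.5000: term = 72.241987
  t = 6.0000: term = 83.661826
  t = 6.5000: term = 95.644747
  t = 7.0000: term = 108.142404
  t = 7.5000: term = 121.108592
  t = 8.0000: term = 134.499172
  t = 8.5000: term = 148.271992
  t = 9.0000: term = 162.386826
  t = 9.5000: term = 176.805298
  t = 10.0000: term = 6910.466977
Convexity = (1/P) * sum = 8270.688718 / 113.018247 = 73.180118


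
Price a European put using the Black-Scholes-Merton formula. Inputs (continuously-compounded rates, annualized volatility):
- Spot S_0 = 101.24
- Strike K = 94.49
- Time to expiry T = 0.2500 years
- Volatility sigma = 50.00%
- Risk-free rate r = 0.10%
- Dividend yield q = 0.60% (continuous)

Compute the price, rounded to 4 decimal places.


Answer: Price = 6.7686

Derivation:
d1 = (ln(S/K) + (r - q + 0.5*sigma^2) * T) / (sigma * sqrt(T)) = 0.39599971
d2 = d1 - sigma * sqrt(T) = 0.14599971
exp(-rT) = 0.99975003; exp(-qT) = 0.99850112
P = K * exp(-rT) * N(-d2) - S_0 * exp(-qT) * N(-d1)
N(-d1) = 0.34605262; N(-d2) = 0.44196081
P = 94.4900 * 0.99975003 * 0.44196081 - 101.2400 * 0.99850112 * 0.34605262 = 6.7686


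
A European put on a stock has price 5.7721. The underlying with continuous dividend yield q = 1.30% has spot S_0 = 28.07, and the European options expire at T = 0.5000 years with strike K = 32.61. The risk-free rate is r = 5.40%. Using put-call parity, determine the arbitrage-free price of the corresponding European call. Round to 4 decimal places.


Answer: Call price = 1.9189

Derivation:
Put-call parity: C - P = S_0 * exp(-qT) - K * exp(-rT).
S_0 * exp(-qT) = 28.0700 * 0.99352108 = 27.88813670
K * exp(-rT) = 32.6100 * 0.97336124 = 31.74131009
C = P + S*exp(-qT) - K*exp(-rT)
C = 5.7721 + 27.88813670 - 31.74131009 = 1.9189


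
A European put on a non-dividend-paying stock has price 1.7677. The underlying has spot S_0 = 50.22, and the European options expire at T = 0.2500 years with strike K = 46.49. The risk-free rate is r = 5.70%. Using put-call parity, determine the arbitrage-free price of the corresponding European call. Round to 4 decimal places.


Put-call parity: C - P = S_0 * exp(-qT) - K * exp(-rT).
S_0 * exp(-qT) = 50.2200 * 1.00000000 = 50.22000000
K * exp(-rT) = 46.4900 * 0.98585105 = 45.83221535
C = P + S*exp(-qT) - K*exp(-rT)
C = 1.7677 + 50.22000000 - 45.83221535 = 6.1555

Answer: Call price = 6.1555


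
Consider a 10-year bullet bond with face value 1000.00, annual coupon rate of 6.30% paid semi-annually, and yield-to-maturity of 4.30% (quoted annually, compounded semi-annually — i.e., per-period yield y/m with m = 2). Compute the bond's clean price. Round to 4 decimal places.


Answer: Price = 1161.1719

Derivation:
Coupon per period c = face * coupon_rate / m = 31.500000
Periods per year m = 2; per-period yield y/m = 0.021500
Number of cashflows N = 20
Cashflows (t years, CF_t, discount factor 1/(1+y/m)^(m*t), PV):
  t = 0.5000: CF_t = 31.500000, DF = 0.978953, PV = 30.837004
  t = 1.0000: CF_t = 31.500000, DF = 0.958348, PV = 30.187963
  t = 1.5000: CF_t = 31.500000, DF = 0.938177, PV = 29.552583
  t = 2.0000: CF_t = 31.500000, DF = 0.918431, PV = 28.930575
  t = 2.5000: CF_t = 31.500000, DF = 0.899100, PV = 28.321660
  t = 3.0000: CF_t = 31.500000, DF = 0.880177, PV = 27.725560
  t = 3.5000: CF_t = 31.500000, DF = 0.861651, PV = 27.142007
  t = 4.0000: CF_t = 31.500000, DF = 0.843515, PV = 26.570736
  t = 4.5000: CF_t = 31.500000, DF = 0.825762, PV = 26.011489
  t = 5.0000: CF_t = 31.500000, DF = 0.808381, PV = 25.464013
  t = 5.5000: CF_t = 31.500000, DF = 0.791367, PV = 24.928060
  t = 6.0000: CF_t = 31.500000, DF = 0.774711, PV = 24.403387
  t = 6.5000: CF_t = 31.500000, DF = 0.758405, PV = 23.889757
  t = 7.0000: CF_t = 31.500000, DF = 0.742442, PV = 23.386938
  t = 7.5000: CF_t = 31.500000, DF = 0.726816, PV = 22.894702
  t = 8.0000: CF_t = 31.500000, DF = 0.711518, PV = 22.412826
  t = 8.5000: CF_t = 31.500000, DF = 0.696543, PV = 21.941092
  t = 9.0000: CF_t = 31.500000, DF = 0.681882, PV = 21.479288
  t = 9.5000: CF_t = 31.500000, DF = 0.667530, PV = 21.027203
  t = 10.0000: CF_t = 1031.500000, DF = 0.653480, PV = 674.065055
Price P = sum_t PV_t = 1161.171897
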